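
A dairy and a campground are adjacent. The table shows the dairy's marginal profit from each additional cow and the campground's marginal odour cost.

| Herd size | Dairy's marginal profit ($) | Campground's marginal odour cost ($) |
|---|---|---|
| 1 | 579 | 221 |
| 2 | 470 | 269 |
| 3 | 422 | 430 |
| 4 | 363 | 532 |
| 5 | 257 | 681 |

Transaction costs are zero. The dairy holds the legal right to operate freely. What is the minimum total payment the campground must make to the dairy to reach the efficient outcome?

$1042

Left alone the dairy would choose level 5 (marginal profit stays positive).
Efficient level: k* = 2 (marginal profit ≥ marginal odour cost through 2).
The campground must at least cover the dairy's forgone profit from cutting 5→2: 422 + 363 + 257 = 1042.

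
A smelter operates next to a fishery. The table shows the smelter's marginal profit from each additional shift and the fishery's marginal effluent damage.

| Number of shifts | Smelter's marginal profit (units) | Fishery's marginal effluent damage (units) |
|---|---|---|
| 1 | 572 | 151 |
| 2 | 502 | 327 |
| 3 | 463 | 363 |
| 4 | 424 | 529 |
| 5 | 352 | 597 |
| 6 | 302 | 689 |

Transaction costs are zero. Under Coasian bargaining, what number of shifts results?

Bargaining reaches the level where marginal profit last exceeds marginal effluent damage.
That holds through level 3 (463 ≥ 363) but not at 4 (424 < 529).

3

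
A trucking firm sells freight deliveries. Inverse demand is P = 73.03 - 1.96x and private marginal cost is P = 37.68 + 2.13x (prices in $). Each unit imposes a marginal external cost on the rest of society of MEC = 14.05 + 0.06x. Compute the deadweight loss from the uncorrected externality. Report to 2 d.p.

DWL = $25.57

Market equilibrium (private): 37.68 + 2.13x = 73.03 - 1.96x → x_m = 8.6430.
Social marginal cost = private MC + MEC = 51.73 + 2.19x.
Set SMC = demand: 51.73 + 2.19x = 73.03 - 1.96x → x* = 5.1325.
The loss is the area between SMC and demand from x* to x_m; with linear curves that's a triangle of height MEC(x_m).
DWL = ½ × 3.5105 × 14.5686 = 25.5715.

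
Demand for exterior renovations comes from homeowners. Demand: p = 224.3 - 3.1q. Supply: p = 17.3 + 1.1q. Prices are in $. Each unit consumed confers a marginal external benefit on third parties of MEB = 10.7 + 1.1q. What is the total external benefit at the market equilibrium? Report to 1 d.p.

Market equilibrium (private): 17.3 + 1.1q = 224.3 - 3.1q → q_m = 49.2857.
Total external benefit = ∫₀^{q_m} (10.7 + 1.1q) dq = 10.7×49.2857 + ½×1.1×49.2857² = 1863.3511.

$1863.4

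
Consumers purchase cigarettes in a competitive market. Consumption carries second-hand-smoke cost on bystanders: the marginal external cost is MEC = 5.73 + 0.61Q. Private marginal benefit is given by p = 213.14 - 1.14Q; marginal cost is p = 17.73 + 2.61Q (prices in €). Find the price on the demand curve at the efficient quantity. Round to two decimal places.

P = €163.54

Social marginal benefit = demand − MEC = 207.41 - 1.75Q.
Set SMB = MC: 207.41 - 1.75Q = 17.73 + 2.61Q → Q* = 43.5046.
Consumer price on the demand curve at Q*: 213.14 − 1.14×43.5046 = 163.5448.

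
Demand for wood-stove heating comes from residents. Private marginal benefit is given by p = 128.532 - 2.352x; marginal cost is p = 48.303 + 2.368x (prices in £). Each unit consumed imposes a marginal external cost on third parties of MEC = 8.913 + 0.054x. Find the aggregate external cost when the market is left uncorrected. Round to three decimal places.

£159.301

Market equilibrium (private): 48.303 + 2.368x = 128.532 - 2.352x → x_m = 16.9977.
Total external cost = ∫₀^{x_m} (8.913 + 0.054x) dx = 8.913×16.9977 + ½×0.054×16.9977² = 159.3014.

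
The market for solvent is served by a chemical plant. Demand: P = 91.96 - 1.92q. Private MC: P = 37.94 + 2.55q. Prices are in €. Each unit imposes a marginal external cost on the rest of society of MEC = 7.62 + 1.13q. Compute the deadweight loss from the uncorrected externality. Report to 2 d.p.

DWL = €40.42

Market equilibrium (private): 37.94 + 2.55q = 91.96 - 1.92q → q_m = 12.0850.
Social marginal cost = private MC + MEC = 45.56 + 3.68q.
Set SMC = demand: 45.56 + 3.68q = 91.96 - 1.92q → q* = 8.2857.
The welfare-loss triangle has base |q_m − q*| and height MEC(q_m) (the vertical gap between SMC and demand is zero at q* and MEC at q_m).
DWL = ½ × 3.7993 × 21.2761 = 40.4171.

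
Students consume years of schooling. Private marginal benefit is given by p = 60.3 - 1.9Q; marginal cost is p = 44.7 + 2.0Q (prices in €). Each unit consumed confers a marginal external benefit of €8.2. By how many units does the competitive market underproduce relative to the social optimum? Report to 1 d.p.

2.1 units

Market equilibrium (private): 44.7 + 2.0Q = 60.3 - 1.9Q → Q_m = 4.0000.
Social marginal benefit = demand + MEB = 68.5 - 1.9Q.
Set SMB = MC: 68.5 - 1.9Q = 44.7 + 2.0Q → Q* = 6.1026.
Gap = |4.0000 − 6.1026| = 2.1026.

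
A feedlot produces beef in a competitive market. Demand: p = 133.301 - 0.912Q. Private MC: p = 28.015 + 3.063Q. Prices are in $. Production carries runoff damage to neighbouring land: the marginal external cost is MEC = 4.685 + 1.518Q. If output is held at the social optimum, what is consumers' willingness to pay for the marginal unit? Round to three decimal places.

Social marginal cost = private MC + MEC = 32.700 + 4.581Q.
Set SMC = demand: 32.700 + 4.581Q = 133.301 - 0.912Q → Q* = 18.3144.
Consumer price on the demand curve at Q*: 133.301 − 0.912×18.3144 = 116.5983.

P = $116.598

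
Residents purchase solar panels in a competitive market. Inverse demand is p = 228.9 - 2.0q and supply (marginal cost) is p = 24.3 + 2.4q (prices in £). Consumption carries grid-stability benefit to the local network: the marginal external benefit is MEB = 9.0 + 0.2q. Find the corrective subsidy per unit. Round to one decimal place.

Social marginal benefit = demand + MEB = 237.9 - 1.8q.
Set SMB = MC: 237.9 - 1.8q = 24.3 + 2.4q → q* = 50.8571.
The Pigouvian subsidy equals MEB at q*: 9.0 + 0.2×50.8571 = 19.1714.

subsidy = £19.2 per unit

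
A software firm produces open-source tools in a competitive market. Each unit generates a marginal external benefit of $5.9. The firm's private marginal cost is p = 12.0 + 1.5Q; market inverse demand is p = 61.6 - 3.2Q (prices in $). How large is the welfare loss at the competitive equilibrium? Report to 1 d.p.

DWL = $3.7

Market equilibrium (private): 12.0 + 1.5Q = 61.6 - 3.2Q → Q_m = 10.5532.
Social marginal cost = private MC − MEB = 6.1 + 1.5Q.
Set SMC = demand: 6.1 + 1.5Q = 61.6 - 3.2Q → Q* = 11.8085.
Between Q* and Q_m the wedge demand − SMC runs linearly from 0 to MEB(Q_m), so the loss is a triangle.
DWL = ½ × 1.2553 × 5.9000 = 3.7031.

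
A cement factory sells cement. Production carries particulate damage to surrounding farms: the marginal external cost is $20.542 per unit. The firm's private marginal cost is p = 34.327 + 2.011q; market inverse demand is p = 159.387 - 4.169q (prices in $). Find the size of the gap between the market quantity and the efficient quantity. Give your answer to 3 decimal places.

3.324 units

Market equilibrium (private): 34.327 + 2.011q = 159.387 - 4.169q → q_m = 20.2362.
Social marginal cost = private MC + MEC = 54.869 + 2.011q.
Set SMC = demand: 54.869 + 2.011q = 159.387 - 4.169q → q* = 16.9123.
Gap = |20.2362 − 16.9123| = 3.3239.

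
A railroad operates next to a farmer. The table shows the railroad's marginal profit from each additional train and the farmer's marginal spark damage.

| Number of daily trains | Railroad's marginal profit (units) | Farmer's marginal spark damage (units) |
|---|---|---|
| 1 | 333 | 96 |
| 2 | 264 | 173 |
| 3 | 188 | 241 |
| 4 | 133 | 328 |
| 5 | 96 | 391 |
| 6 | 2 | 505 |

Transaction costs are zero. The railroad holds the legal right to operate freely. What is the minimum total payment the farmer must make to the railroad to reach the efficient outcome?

Left alone the railroad would choose level 6 (marginal profit stays positive).
Efficient level: k* = 2 (marginal profit ≥ marginal spark damage through 2).
The farmer must at least cover the railroad's forgone profit from cutting 6→2: 188 + 133 + 96 + 2 = 419.

419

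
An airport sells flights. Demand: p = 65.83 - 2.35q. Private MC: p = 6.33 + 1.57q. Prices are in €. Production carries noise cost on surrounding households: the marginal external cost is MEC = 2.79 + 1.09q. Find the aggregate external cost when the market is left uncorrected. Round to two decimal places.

Market equilibrium (private): 6.33 + 1.57q = 65.83 - 2.35q → q_m = 15.1786.
Total external cost = ∫₀^{q_m} (2.79 + 1.09q) dq = 2.79×15.1786 + ½×1.09×15.1786² = 167.9108.

€167.91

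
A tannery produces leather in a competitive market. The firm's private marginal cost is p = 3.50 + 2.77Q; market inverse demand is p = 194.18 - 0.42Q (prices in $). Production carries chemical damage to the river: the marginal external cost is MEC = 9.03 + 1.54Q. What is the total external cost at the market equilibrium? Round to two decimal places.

Market equilibrium (private): 3.50 + 2.77Q = 194.18 - 0.42Q → Q_m = 59.7743.
Total external cost = ∫₀^{Q_m} (9.03 + 1.54Q) dQ = 9.03×59.7743 + ½×1.54×59.7743² = 3290.9465.

$3290.95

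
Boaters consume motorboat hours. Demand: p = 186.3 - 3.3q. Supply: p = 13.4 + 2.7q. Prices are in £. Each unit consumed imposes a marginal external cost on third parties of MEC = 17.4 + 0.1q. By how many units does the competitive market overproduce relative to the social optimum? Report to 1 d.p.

3.3 units

Market equilibrium (private): 13.4 + 2.7q = 186.3 - 3.3q → q_m = 28.8167.
Social marginal benefit = demand − MEC = 168.9 - 3.4q.
Set SMB = MC: 168.9 - 3.4q = 13.4 + 2.7q → q* = 25.4918.
Gap = |28.8167 − 25.4918| = 3.3249.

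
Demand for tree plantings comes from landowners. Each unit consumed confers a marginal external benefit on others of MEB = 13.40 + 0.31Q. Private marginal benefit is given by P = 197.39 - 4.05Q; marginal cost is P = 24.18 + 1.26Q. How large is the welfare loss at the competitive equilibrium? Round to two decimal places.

DWL = 55.28

Market equilibrium (private): 24.18 + 1.26Q = 197.39 - 4.05Q → Q_m = 32.6196.
Social marginal benefit = demand + MEB = 210.79 - 3.74Q.
Set SMB = MC: 210.79 - 3.74Q = 24.18 + 1.26Q → Q* = 37.3220.
The welfare-loss triangle has base |Q_m − Q*| and height MEB(Q_m) (the vertical gap between SMB and MC is zero at Q* and MEB at Q_m).
DWL = ½ × 4.7024 × 23.5121 = 55.2816.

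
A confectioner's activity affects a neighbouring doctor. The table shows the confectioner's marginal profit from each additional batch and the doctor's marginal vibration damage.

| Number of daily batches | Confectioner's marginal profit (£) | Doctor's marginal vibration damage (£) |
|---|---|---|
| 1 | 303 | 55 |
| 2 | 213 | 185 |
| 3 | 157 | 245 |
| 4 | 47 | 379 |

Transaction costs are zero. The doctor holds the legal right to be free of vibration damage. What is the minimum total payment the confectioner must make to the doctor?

Efficient level: marginal profit ≥ marginal vibration damage through level 2, so k* = 2.
With the doctor holding the right, the confectioner must at least compensate total damage at k*: 55 + 185 = 240.

£240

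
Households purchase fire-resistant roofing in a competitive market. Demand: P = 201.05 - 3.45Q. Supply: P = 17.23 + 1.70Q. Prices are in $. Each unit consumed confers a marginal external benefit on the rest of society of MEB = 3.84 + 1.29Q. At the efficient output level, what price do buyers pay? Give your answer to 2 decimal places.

P = $33.32

Social marginal benefit = demand + MEB = 204.89 - 2.16Q.
Set SMB = MC: 204.89 - 2.16Q = 17.23 + 1.70Q → Q* = 48.6166.
Consumer price on the demand curve at Q*: 201.05 − 3.45×48.6166 = 33.3227.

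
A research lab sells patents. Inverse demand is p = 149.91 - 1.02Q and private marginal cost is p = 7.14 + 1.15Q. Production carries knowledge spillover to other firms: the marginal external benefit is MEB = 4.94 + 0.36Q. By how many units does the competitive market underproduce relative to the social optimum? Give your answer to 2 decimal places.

Market equilibrium (private): 7.14 + 1.15Q = 149.91 - 1.02Q → Q_m = 65.7926.
Social marginal cost = private MC − MEB = 2.20 + 0.79Q.
Set SMC = demand: 2.20 + 0.79Q = 149.91 - 1.02Q → Q* = 81.6077.
Gap = |65.7926 − 81.6077| = 15.8151.

15.82 units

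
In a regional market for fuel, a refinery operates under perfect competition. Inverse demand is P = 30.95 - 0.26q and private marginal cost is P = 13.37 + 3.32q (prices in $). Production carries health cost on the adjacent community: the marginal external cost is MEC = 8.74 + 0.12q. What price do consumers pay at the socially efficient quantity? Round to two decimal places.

P = $30.33

Social marginal cost = private MC + MEC = 22.11 + 3.44q.
Set SMC = demand: 22.11 + 3.44q = 30.95 - 0.26q → q* = 2.3892.
Consumer price on the demand curve at q*: 30.95 − 0.26×2.3892 = 30.3288.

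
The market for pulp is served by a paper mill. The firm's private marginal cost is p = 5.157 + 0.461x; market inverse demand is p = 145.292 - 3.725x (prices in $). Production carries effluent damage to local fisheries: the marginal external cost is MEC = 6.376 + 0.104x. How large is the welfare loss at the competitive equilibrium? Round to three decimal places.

DWL = $11.325

Market equilibrium (private): 5.157 + 0.461x = 145.292 - 3.725x → x_m = 33.4771.
Social marginal cost = private MC + MEC = 11.533 + 0.565x.
Set SMC = demand: 11.533 + 0.565x = 145.292 - 3.725x → x* = 31.1793.
The loss is the area between SMC and demand from x* to x_m; with linear curves that's a triangle of height MEC(x_m).
DWL = ½ × 2.2978 × 9.8576 = 11.3254.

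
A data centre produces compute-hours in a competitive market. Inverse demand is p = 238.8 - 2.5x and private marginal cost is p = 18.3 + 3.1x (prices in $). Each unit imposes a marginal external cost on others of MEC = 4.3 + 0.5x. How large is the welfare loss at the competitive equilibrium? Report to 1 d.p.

Market equilibrium (private): 18.3 + 3.1x = 238.8 - 2.5x → x_m = 39.3750.
Social marginal cost = private MC + MEC = 22.6 + 3.6x.
Set SMC = demand: 22.6 + 3.6x = 238.8 - 2.5x → x* = 35.4426.
The welfare-loss triangle has base |x_m − x*| and height MEC(x_m) (the vertical gap between SMC and demand is zero at x* and MEC at x_m).
DWL = ½ × 3.9324 × 23.9875 = 47.1642.

DWL = $47.2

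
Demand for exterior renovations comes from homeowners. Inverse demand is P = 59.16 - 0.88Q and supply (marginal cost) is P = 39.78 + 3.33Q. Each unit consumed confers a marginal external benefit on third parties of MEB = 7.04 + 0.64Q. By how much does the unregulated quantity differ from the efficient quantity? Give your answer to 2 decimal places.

2.80 units

Market equilibrium (private): 39.78 + 3.33Q = 59.16 - 0.88Q → Q_m = 4.6033.
Social marginal benefit = demand + MEB = 66.20 - 0.24Q.
Set SMB = MC: 66.20 - 0.24Q = 39.78 + 3.33Q → Q* = 7.4006.
Gap = |4.6033 − 7.4006| = 2.7973.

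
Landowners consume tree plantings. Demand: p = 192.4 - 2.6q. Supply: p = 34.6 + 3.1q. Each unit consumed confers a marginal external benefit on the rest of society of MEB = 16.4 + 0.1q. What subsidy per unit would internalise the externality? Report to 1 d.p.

subsidy = 19.5 per unit

Social marginal benefit = demand + MEB = 208.8 - 2.5q.
Set SMB = MC: 208.8 - 2.5q = 34.6 + 3.1q → q* = 31.1071.
The Pigouvian subsidy equals MEB at q*: 16.4 + 0.1×31.1071 = 19.5107.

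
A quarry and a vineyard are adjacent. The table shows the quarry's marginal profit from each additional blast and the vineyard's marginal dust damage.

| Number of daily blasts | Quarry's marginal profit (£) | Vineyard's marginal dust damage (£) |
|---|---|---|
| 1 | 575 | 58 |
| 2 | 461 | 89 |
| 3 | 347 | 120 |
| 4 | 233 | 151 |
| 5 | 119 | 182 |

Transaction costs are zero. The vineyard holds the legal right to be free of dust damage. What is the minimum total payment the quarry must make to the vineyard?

Efficient level: marginal profit ≥ marginal dust damage through level 4, so k* = 4.
With the vineyard holding the right, the quarry must at least compensate total damage at k*: 58 + 89 + 120 + 151 = 418.

£418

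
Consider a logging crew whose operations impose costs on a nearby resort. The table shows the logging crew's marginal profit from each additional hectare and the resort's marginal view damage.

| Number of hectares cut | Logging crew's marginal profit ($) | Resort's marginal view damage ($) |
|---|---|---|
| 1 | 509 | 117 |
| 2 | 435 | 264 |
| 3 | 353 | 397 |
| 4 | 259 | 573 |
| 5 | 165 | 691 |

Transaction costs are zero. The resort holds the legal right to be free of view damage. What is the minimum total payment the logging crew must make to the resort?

$381

Efficient level: marginal profit ≥ marginal view damage through level 2, so k* = 2.
With the resort holding the right, the logging crew must at least compensate total damage at k*: 117 + 264 = 381.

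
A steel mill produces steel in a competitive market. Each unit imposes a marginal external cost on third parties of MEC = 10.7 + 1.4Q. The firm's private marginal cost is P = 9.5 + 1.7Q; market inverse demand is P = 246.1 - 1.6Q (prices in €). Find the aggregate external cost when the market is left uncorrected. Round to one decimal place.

Market equilibrium (private): 9.5 + 1.7Q = 246.1 - 1.6Q → Q_m = 71.6970.
Total external cost = ∫₀^{Q_m} (10.7 + 1.4Q) dQ = 10.7×71.6970 + ½×1.4×71.6970² = 4365.4798.

€4365.5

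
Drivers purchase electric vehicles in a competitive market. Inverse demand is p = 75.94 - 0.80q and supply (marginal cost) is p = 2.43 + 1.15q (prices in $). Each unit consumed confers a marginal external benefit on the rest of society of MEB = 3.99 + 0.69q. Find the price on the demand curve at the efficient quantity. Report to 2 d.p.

Social marginal benefit = demand + MEB = 79.93 - 0.11q.
Set SMB = MC: 79.93 - 0.11q = 2.43 + 1.15q → q* = 61.5079.
Consumer price on the demand curve at q*: 75.94 − 0.80×61.5079 = 26.7337.

P = $26.73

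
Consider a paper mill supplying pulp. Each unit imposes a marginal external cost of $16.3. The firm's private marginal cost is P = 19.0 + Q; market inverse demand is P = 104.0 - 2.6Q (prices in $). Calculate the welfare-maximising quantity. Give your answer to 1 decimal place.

Social marginal cost = private MC + MEC = 35.3 + Q.
Set SMC = demand: 35.3 + Q = 104.0 - 2.6Q → Q* = 19.0833.

Q* = 19.1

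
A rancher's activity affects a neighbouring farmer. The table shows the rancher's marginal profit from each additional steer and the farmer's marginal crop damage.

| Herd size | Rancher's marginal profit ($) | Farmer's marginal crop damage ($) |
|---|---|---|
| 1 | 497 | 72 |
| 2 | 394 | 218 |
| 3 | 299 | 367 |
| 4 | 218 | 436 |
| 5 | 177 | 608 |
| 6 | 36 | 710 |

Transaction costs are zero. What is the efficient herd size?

2

Bargaining reaches the level where marginal profit last exceeds marginal crop damage.
That holds through level 2 (394 ≥ 218) but not at 3 (299 < 367).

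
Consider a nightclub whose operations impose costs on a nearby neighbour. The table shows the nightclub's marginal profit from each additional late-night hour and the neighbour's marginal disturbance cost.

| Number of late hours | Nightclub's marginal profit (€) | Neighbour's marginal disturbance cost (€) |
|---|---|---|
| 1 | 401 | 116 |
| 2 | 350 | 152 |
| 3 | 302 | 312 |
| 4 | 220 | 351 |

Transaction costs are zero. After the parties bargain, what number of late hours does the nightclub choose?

2

Bargaining reaches the level where marginal profit last exceeds marginal disturbance cost.
That holds through level 2 (350 ≥ 152) but not at 3 (302 < 312).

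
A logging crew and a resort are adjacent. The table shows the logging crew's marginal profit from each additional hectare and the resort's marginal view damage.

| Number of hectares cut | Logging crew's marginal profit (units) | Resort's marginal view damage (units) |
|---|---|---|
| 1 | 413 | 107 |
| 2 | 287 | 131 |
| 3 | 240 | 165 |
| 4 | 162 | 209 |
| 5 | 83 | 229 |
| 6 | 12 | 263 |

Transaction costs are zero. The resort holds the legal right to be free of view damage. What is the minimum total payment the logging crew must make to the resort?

Efficient level: marginal profit ≥ marginal view damage through level 3, so k* = 3.
With the resort holding the right, the logging crew must at least compensate total damage at k*: 107 + 131 + 165 = 403.

403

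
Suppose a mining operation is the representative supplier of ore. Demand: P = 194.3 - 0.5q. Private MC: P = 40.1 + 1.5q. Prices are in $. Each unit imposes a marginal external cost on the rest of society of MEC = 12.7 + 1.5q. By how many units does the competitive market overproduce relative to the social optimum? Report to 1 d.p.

Market equilibrium (private): 40.1 + 1.5q = 194.3 - 0.5q → q_m = 77.1000.
Social marginal cost = private MC + MEC = 52.8 + 3.0q.
Set SMC = demand: 52.8 + 3.0q = 194.3 - 0.5q → q* = 40.4286.
Gap = |77.1000 − 40.4286| = 36.6714.

36.7 units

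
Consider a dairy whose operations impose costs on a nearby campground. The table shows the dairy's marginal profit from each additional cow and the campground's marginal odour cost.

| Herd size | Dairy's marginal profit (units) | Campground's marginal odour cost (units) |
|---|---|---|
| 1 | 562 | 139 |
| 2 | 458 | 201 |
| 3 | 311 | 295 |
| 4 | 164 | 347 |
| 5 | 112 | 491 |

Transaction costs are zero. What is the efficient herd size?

3

Bargaining reaches the level where marginal profit last exceeds marginal odour cost.
That holds through level 3 (311 ≥ 295) but not at 4 (164 < 347).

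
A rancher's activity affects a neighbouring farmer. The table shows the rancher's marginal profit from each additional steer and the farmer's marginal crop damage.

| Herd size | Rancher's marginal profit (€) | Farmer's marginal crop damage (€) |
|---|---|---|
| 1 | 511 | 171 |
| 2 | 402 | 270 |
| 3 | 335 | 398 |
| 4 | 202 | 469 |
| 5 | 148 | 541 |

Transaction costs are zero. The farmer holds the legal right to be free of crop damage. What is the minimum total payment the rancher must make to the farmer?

Efficient level: marginal profit ≥ marginal crop damage through level 2, so k* = 2.
With the farmer holding the right, the rancher must at least compensate total damage at k*: 171 + 270 = 441.

€441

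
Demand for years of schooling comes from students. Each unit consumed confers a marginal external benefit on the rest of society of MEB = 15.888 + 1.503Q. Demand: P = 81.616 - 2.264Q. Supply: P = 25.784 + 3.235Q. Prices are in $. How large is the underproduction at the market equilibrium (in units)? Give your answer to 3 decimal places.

Market equilibrium (private): 25.784 + 3.235Q = 81.616 - 2.264Q → Q_m = 10.1531.
Social marginal benefit = demand + MEB = 97.504 - 0.761Q.
Set SMB = MC: 97.504 - 0.761Q = 25.784 + 3.235Q → Q* = 17.9479.
Gap = |10.1531 − 17.9479| = 7.7948.

7.795 units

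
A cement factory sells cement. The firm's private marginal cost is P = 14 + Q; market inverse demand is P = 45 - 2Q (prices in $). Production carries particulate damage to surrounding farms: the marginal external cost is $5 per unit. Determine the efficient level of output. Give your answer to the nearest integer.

Q* = 9

Social marginal cost = private MC + MEC = 19 + Q.
Set SMC = demand: 19 + Q = 45 - 2Q → Q* = 8.6667.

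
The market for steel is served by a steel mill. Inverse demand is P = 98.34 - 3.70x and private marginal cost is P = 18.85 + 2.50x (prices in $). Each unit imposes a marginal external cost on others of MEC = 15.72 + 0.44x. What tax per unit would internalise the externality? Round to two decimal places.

tax = $19.95 per unit

Social marginal cost = private MC + MEC = 34.57 + 2.94x.
Set SMC = demand: 34.57 + 2.94x = 98.34 - 3.70x → x* = 9.6039.
The Pigouvian tax equals MEC at x*: 15.72 + 0.44×9.6039 = 19.9457.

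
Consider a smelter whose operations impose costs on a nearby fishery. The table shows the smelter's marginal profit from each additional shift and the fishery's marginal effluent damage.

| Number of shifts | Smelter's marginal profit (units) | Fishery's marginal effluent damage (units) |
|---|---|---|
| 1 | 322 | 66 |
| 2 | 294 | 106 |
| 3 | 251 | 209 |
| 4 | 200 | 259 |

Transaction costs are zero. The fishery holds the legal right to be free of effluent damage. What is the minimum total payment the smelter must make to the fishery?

381

Efficient level: marginal profit ≥ marginal effluent damage through level 3, so k* = 3.
With the fishery holding the right, the smelter must at least compensate total damage at k*: 66 + 106 + 209 = 381.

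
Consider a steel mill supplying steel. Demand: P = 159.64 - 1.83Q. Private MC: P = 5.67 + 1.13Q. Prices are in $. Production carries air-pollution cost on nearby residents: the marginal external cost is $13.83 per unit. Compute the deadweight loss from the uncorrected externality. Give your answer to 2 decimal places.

Market equilibrium (private): 5.67 + 1.13Q = 159.64 - 1.83Q → Q_m = 52.0169.
Social marginal cost = private MC + MEC = 19.50 + 1.13Q.
Set SMC = demand: 19.50 + 1.13Q = 159.64 - 1.83Q → Q* = 47.3446.
The welfare-loss triangle has base |Q_m − Q*| and height MEC(Q_m) (the vertical gap between SMC and demand is zero at Q* and MEC at Q_m).
DWL = ½ × 4.6723 × 13.8300 = 32.3090.

DWL = $32.31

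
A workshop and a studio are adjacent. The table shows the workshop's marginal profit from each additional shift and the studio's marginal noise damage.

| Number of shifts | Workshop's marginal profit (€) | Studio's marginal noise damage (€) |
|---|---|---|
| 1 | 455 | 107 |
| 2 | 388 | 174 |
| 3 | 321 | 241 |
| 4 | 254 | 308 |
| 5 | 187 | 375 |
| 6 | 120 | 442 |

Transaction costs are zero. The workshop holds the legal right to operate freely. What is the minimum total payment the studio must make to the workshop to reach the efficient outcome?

€561

Left alone the workshop would choose level 6 (marginal profit stays positive).
Efficient level: k* = 3 (marginal profit ≥ marginal noise damage through 3).
The studio must at least cover the workshop's forgone profit from cutting 6→3: 254 + 187 + 120 = 561.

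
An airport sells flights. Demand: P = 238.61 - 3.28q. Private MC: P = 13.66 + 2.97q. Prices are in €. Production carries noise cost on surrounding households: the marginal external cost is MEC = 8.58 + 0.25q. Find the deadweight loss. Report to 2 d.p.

DWL = €23.77

Market equilibrium (private): 13.66 + 2.97q = 238.61 - 3.28q → q_m = 35.9920.
Social marginal cost = private MC + MEC = 22.24 + 3.22q.
Set SMC = demand: 22.24 + 3.22q = 238.61 - 3.28q → q* = 33.2877.
Between q* and q_m the wedge SMC − demand runs linearly from 0 to MEC(q_m), so the loss is a triangle.
DWL = ½ × 2.7043 × 17.5780 = 23.7681.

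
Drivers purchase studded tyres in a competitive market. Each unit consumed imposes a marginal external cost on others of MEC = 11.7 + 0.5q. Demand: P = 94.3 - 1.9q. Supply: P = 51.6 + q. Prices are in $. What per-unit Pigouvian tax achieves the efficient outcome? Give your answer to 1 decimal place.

Social marginal benefit = demand − MEC = 82.6 - 2.4q.
Set SMB = MC: 82.6 - 2.4q = 51.6 + q → q* = 9.1176.
The Pigouvian tax equals MEC at q*: 11.7 + 0.5×9.1176 = 16.2588.

tax = $16.3 per unit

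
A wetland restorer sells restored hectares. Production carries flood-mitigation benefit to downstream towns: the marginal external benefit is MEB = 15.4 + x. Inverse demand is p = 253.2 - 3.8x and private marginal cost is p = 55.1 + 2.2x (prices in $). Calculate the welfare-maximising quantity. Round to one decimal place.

Social marginal cost = private MC − MEB = 39.7 + 1.2x.
Set SMC = demand: 39.7 + 1.2x = 253.2 - 3.8x → x* = 42.7000.

x* = 42.7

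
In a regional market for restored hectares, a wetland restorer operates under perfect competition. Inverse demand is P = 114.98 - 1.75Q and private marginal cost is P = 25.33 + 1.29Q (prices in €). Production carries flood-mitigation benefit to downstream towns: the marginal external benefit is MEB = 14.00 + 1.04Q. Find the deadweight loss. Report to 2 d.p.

Market equilibrium (private): 25.33 + 1.29Q = 114.98 - 1.75Q → Q_m = 29.4901.
Social marginal cost = private MC − MEB = 11.33 + 0.25Q.
Set SMC = demand: 11.33 + 0.25Q = 114.98 - 1.75Q → Q* = 51.8250.
Height of the DWL triangle at Q_m is demand(Q_m) − SMC(Q_m) = MEB(Q_m) = 44.6697.
DWL = ½ × 22.3349 × 44.6697 = 498.8466.

DWL = €498.85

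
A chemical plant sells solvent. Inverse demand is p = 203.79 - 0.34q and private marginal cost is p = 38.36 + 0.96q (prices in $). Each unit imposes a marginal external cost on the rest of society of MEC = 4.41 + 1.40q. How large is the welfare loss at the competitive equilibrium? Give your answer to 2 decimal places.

DWL = $6172.24

Market equilibrium (private): 38.36 + 0.96q = 203.79 - 0.34q → q_m = 127.2538.
Social marginal cost = private MC + MEC = 42.77 + 2.36q.
Set SMC = demand: 42.77 + 2.36q = 203.79 - 0.34q → q* = 59.6370.
Between q* and q_m the wedge SMC − demand runs linearly from 0 to MEC(q_m), so the loss is a triangle.
DWL = ½ × 67.6168 × 182.5654 = 6172.2441.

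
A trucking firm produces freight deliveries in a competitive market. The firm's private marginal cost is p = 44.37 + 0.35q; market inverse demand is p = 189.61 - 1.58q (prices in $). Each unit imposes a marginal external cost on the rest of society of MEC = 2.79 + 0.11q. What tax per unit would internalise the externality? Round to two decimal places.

Social marginal cost = private MC + MEC = 47.16 + 0.46q.
Set SMC = demand: 47.16 + 0.46q = 189.61 - 1.58q → q* = 69.8284.
The Pigouvian tax equals MEC at q*: 2.79 + 0.11×69.8284 = 10.4711.

tax = $10.47 per unit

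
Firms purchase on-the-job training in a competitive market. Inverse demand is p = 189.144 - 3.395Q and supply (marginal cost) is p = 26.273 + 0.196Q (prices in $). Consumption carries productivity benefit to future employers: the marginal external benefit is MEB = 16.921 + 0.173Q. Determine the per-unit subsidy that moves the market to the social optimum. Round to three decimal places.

subsidy = $26.021 per unit

Social marginal benefit = demand + MEB = 206.065 - 3.222Q.
Set SMB = MC: 206.065 - 3.222Q = 26.273 + 0.196Q → Q* = 52.6015.
The Pigouvian subsidy equals MEB at Q*: 16.921 + 0.173×52.6015 = 26.0211.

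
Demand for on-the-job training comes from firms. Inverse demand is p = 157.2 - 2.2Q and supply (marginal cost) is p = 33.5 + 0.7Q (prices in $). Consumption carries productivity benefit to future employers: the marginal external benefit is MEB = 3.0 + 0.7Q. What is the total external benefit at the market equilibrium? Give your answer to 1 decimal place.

$764.8

Market equilibrium (private): 33.5 + 0.7Q = 157.2 - 2.2Q → Q_m = 42.6552.
Total external benefit = ∫₀^{Q_m} (3.0 + 0.7Q) dQ = 3.0×42.6552 + ½×0.7×42.6552² = 764.7787.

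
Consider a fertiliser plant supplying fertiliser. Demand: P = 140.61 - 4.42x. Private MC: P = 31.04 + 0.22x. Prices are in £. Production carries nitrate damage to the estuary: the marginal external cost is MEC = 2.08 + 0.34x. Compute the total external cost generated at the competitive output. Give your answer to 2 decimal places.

£143.91

Market equilibrium (private): 31.04 + 0.22x = 140.61 - 4.42x → x_m = 23.6142.
Total external cost = ∫₀^{x_m} (2.08 + 0.34x) dx = 2.08×23.6142 + ½×0.34×23.6142² = 143.9147.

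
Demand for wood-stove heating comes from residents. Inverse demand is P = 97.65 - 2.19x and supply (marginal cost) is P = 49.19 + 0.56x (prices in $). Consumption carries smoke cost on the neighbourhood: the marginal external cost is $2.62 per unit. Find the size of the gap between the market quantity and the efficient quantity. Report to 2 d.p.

0.95 units

Market equilibrium (private): 49.19 + 0.56x = 97.65 - 2.19x → x_m = 17.6218.
Social marginal benefit = demand − MEC = 95.03 - 2.19x.
Set SMB = MC: 95.03 - 2.19x = 49.19 + 0.56x → x* = 16.6691.
Gap = |17.6218 − 16.6691| = 0.9527.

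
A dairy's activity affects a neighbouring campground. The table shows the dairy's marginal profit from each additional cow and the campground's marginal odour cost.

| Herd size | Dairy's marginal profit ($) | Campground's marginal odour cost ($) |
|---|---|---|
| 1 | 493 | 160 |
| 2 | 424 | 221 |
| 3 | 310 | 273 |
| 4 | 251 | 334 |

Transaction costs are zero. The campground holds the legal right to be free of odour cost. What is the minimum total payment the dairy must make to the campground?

Efficient level: marginal profit ≥ marginal odour cost through level 3, so k* = 3.
With the campground holding the right, the dairy must at least compensate total damage at k*: 160 + 221 + 273 = 654.

$654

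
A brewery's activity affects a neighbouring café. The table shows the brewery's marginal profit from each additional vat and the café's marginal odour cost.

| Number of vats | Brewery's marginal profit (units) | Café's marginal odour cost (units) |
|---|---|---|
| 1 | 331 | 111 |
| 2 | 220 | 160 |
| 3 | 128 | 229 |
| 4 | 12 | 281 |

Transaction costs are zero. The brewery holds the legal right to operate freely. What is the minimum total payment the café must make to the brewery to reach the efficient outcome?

140

Left alone the brewery would choose level 4 (marginal profit stays positive).
Efficient level: k* = 2 (marginal profit ≥ marginal odour cost through 2).
The café must at least cover the brewery's forgone profit from cutting 4→2: 128 + 12 = 140.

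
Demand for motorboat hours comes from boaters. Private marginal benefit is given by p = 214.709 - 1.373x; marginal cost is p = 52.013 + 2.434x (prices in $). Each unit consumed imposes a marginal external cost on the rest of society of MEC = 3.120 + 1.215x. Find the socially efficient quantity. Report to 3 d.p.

x* = 31.775

Social marginal benefit = demand − MEC = 211.589 - 2.588x.
Set SMB = MC: 211.589 - 2.588x = 52.013 + 2.434x → x* = 31.7754.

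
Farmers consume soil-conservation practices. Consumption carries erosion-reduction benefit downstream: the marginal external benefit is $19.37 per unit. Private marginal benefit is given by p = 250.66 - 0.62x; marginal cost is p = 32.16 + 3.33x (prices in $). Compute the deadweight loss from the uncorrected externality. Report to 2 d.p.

Market equilibrium (private): 32.16 + 3.33x = 250.66 - 0.62x → x_m = 55.3165.
Social marginal benefit = demand + MEB = 270.03 - 0.62x.
Set SMB = MC: 270.03 - 0.62x = 32.16 + 3.33x → x* = 60.2203.
Height of the DWL triangle at x_m is SMB(x_m) − MC(x_m) = MEB(x_m) = 19.3700.
DWL = ½ × 4.9038 × 19.3700 = 47.4933.

DWL = $47.49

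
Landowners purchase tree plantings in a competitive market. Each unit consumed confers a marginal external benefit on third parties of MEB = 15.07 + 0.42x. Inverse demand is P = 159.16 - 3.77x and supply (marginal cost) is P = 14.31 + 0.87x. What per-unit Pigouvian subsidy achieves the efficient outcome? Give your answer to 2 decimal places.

subsidy = 30.99 per unit

Social marginal benefit = demand + MEB = 174.23 - 3.35x.
Set SMB = MC: 174.23 - 3.35x = 14.31 + 0.87x → x* = 37.8957.
The Pigouvian subsidy equals MEB at x*: 15.07 + 0.42×37.8957 = 30.9862.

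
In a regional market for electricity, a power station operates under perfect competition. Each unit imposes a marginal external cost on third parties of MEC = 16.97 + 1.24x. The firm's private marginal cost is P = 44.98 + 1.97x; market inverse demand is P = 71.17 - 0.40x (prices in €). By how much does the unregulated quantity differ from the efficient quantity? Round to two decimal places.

Market equilibrium (private): 44.98 + 1.97x = 71.17 - 0.40x → x_m = 11.0506.
Social marginal cost = private MC + MEC = 61.95 + 3.21x.
Set SMC = demand: 61.95 + 3.21x = 71.17 - 0.40x → x* = 2.5540.
Gap = |11.0506 − 2.5540| = 8.4966.

8.50 units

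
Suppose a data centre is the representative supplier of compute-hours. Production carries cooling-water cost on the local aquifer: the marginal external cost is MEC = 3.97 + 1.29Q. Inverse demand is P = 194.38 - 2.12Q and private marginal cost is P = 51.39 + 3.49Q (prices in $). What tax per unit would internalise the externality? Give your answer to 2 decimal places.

Social marginal cost = private MC + MEC = 55.36 + 4.78Q.
Set SMC = demand: 55.36 + 4.78Q = 194.38 - 2.12Q → Q* = 20.1478.
The Pigouvian tax equals MEC at Q*: 3.97 + 1.29×20.1478 = 29.9607.

tax = $29.96 per unit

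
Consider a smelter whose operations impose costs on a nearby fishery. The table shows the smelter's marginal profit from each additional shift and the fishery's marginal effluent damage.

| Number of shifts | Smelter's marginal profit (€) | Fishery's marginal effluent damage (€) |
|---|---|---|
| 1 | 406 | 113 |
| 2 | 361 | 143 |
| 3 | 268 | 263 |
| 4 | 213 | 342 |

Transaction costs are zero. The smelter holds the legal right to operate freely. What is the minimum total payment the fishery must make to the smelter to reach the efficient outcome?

€213

Left alone the smelter would choose level 4 (marginal profit stays positive).
Efficient level: k* = 3 (marginal profit ≥ marginal effluent damage through 3).
The fishery must at least cover the smelter's forgone profit from cutting 4→3: 213 = 213.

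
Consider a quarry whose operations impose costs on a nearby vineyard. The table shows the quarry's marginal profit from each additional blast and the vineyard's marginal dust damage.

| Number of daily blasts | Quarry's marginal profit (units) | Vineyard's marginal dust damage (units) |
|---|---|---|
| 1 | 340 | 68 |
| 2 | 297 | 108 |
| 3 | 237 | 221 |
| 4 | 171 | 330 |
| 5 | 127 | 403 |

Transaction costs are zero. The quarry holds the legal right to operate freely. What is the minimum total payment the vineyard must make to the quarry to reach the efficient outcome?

298

Left alone the quarry would choose level 5 (marginal profit stays positive).
Efficient level: k* = 3 (marginal profit ≥ marginal dust damage through 3).
The vineyard must at least cover the quarry's forgone profit from cutting 5→3: 171 + 127 = 298.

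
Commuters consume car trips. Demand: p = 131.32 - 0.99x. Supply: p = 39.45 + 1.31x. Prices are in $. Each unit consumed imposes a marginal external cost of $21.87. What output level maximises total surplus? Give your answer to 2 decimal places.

Social marginal benefit = demand − MEC = 109.45 - 0.99x.
Set SMB = MC: 109.45 - 0.99x = 39.45 + 1.31x → x* = 30.4348.

x* = 30.43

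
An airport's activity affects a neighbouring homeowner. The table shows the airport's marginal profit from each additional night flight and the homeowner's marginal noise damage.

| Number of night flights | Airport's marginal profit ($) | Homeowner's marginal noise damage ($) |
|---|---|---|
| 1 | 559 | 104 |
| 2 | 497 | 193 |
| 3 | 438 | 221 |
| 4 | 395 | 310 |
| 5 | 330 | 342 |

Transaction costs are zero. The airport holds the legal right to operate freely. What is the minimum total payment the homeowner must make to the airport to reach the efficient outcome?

$330

Left alone the airport would choose level 5 (marginal profit stays positive).
Efficient level: k* = 4 (marginal profit ≥ marginal noise damage through 4).
The homeowner must at least cover the airport's forgone profit from cutting 5→4: 330 = 330.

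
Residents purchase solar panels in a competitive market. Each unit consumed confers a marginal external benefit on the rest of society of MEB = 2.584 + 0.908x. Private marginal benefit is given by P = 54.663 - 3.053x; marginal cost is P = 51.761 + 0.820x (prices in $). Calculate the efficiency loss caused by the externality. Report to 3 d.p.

Market equilibrium (private): 51.761 + 0.820x = 54.663 - 3.053x → x_m = 0.7493.
Social marginal benefit = demand + MEB = 57.247 - 2.145x.
Set SMB = MC: 57.247 - 2.145x = 51.761 + 0.820x → x* = 1.8503.
The loss is the area between SMB and MC from x* to x_m; with linear curves that's a triangle of height MEB(x_m).
DWL = ½ × 1.1010 × 3.2644 = 1.7971.

DWL = $1.797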